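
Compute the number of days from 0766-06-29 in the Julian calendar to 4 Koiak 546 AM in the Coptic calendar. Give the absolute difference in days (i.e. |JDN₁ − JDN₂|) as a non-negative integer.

JDN of the first date = 2001019.
JDN of the second date = 2024184.
|2024184 − 2001019| = 23165.

23165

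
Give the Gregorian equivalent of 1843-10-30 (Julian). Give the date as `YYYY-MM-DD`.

The Julian–Gregorian offset here is 12 days (Julian trailing).
30 October 1843 Julian + 12 days → 11 November 1843 Gregorian.

1843-11-11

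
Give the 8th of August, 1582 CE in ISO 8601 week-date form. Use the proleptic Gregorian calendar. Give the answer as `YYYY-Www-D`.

1582-W31-7

The weekday is Sunday (ISO weekday 7).
That Sunday belongs to ISO week 31 of ISO year 1582.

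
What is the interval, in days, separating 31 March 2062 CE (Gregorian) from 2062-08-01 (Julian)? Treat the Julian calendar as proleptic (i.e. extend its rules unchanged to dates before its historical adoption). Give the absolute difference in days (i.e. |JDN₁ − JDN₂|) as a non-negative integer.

JDN of the first date = 2474280.
JDN of the second date = 2474416.
|2474416 − 2474280| = 136.

136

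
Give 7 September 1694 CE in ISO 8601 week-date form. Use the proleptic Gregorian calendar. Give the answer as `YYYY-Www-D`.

1694-W36-2

The weekday is Tuesday (ISO weekday 2).
That Tuesday belongs to ISO week 36 of ISO year 1694.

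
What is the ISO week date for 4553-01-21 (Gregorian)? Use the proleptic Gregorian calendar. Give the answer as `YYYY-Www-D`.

4553-W03-7

The weekday is Sunday (ISO weekday 7).
That Sunday belongs to ISO week 3 of ISO year 4553.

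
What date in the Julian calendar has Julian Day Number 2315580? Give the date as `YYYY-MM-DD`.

1627-09-18

JDN 2315580 is 28 September 1627 in the Gregorian calendar.
In the Julian calendar that day is 1627-09-18.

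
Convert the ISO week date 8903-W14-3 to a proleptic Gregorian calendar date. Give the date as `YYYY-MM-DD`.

8903-04-04

ISO week 1 of 8903 is the week containing the first Thursday of 8903.
Week 14, day 3 (Wednesday) lands on 8903-04-04.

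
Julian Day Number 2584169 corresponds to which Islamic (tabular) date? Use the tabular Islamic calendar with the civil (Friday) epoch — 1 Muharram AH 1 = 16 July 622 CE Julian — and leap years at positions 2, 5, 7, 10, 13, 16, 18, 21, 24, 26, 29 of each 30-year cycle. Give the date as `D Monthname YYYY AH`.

JDN 2584169 is 11 February 2363 in the Gregorian calendar.
In the tabular Islamic calendar that day is 26 Dhu al-Hijjah 1794 AH.

26 Dhu al-Hijjah 1794 AH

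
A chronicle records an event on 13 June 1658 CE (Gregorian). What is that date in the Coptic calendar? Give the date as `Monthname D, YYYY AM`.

Paoni 9, 1374 AM

Julian Day Number of the source date = 2326796.
Converting JDN 2326796 to the Coptic calendar gives 9 Paoni 1374 AM.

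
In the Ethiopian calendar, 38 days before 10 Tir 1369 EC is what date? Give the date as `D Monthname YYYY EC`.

2 Tahsas 1369 EC

Counting 38 days back from JDN 2224012 reaches JDN 2223974, which is 2 Tahsas 1369 EC.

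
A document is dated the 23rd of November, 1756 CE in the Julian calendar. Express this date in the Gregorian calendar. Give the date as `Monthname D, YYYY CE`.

At this point the Julian calendar is 11 days behind the Gregorian.
23 November 1756 Julian + 11 days → 4 December 1756 Gregorian.

December 4, 1756 CE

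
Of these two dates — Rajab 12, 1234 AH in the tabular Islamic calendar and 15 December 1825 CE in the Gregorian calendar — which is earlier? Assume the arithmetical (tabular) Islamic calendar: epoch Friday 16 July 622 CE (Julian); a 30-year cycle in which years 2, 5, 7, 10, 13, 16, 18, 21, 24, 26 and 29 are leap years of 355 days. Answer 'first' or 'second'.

first

First date → JDN 2385562; second date → JDN 2387976.
JDN 2385562 < JDN 2387976, so the first date is earlier.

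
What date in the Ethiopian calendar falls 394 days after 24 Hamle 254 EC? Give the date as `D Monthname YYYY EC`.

23 Nehase 255 EC

The starting date is JDN 1816952; 1816952 + 394 = 1817346.
JDN 1817346 corresponds to 23 Nehase 255 EC.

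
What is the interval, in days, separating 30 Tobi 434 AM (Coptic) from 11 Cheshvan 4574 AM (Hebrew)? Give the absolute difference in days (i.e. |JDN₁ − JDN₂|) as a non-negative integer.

34956

First date → JDN 1983332; second date → JDN 2018288.
The interval is |1983332 − 2018288| = 34956 days.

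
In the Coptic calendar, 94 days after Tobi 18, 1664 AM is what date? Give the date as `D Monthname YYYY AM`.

JDN of Tobi 18, 1664 AM = 2432578.
2432578 + 94 = 2432672.
JDN 2432672 in the Coptic calendar is 22 Parmouti 1664 AM.

22 Parmouti 1664 AM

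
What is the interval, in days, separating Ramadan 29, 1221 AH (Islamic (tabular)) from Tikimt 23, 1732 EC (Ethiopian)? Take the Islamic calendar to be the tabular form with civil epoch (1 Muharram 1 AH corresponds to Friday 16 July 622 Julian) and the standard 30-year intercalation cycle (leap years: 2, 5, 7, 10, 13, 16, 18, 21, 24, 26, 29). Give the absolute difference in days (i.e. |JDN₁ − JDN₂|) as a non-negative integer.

24510

JDN of the first date = 2381031.
JDN of the second date = 2356521.
|2356521 − 2381031| = 24510.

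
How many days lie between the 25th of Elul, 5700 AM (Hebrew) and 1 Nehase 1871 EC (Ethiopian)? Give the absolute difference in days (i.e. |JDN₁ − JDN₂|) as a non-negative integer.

22333

First date → JDN 2429901; second date → JDN 2407568.
The interval is |2429901 − 2407568| = 22333 days.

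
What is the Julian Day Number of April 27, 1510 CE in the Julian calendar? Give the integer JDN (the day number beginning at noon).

2272702

In the proleptic Gregorian calendar the same day is 7 May 1510.
JDN 2299161 is 15 October 1582 CE (Gregorian); the target day is −26459 days from there, so JDN = 2272702.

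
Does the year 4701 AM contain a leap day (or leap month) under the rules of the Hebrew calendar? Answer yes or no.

yes

Hebrew year 4701 is year 8 of its 19-year Metonic cycle; leap years are at positions 3, 6, 8, 11, 14, 17, 19, so it is a leap year (13 months).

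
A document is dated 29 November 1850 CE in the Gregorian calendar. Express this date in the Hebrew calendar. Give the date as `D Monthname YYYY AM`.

24 Kislev 5611 AM

Both dates share Julian Day Number 2397091; in the Hebrew calendar that is 24 Kislev 5611 AM.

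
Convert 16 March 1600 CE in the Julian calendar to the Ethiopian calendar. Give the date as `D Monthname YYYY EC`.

Both dates share Julian Day Number 2305533; in the Ethiopian calendar that is 20 Megabit 1592 EC.

20 Megabit 1592 EC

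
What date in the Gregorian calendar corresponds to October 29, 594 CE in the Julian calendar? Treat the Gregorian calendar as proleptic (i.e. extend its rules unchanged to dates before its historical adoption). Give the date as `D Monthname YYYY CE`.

The Julian–Gregorian offset here is 2 days (Julian trailing).
29 October 594 Julian + 2 days → 31 October 594 Gregorian.

31 October 594 CE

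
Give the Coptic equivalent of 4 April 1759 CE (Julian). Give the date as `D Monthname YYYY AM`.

Julian Day Number of the source date = 2363626.
Converting JDN 2363626 to the Coptic calendar gives 9 Parmouti 1475 AM.

9 Parmouti 1475 AM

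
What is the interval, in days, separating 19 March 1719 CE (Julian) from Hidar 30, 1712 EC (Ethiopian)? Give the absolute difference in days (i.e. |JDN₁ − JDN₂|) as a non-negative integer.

253

First date → JDN 2349000; second date → JDN 2349253.
The interval is |2349000 − 2349253| = 253 days.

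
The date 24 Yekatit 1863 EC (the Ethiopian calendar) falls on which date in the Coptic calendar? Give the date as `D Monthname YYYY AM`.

Julian Day Number of the source date = 2404489.
Converting JDN 2404489 to the Coptic calendar gives 24 Meshir 1587 AM.

24 Meshir 1587 AM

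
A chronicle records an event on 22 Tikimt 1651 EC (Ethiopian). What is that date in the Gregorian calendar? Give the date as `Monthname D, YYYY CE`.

Both dates share Julian Day Number 2326934; in the Gregorian calendar that is 29 October 1658 CE.

October 29, 1658 CE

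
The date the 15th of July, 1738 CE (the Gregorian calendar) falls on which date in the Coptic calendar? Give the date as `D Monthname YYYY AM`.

Both dates share Julian Day Number 2356047; in the Coptic calendar that is 10 Epip 1454 AM.

10 Epip 1454 AM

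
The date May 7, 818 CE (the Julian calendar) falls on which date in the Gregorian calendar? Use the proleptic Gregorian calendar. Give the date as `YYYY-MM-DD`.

0818-05-11

For dates in this range the Gregorian date is 4 days ahead of the Julian.
7 May 818 Julian + 4 days → 11 May 818 Gregorian.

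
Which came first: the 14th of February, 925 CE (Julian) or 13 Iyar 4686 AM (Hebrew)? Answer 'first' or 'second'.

The two dates have Julian Day Numbers 2058959 and 2059398 respectively.
Since 2058959 < 2059398, the first date comes first.

first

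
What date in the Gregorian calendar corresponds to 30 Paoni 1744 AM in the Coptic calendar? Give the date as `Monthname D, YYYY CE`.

July 7, 2028 CE

Julian Day Number of the source date = 2461960.
Converting JDN 2461960 to the Gregorian calendar gives 7 July 2028 CE.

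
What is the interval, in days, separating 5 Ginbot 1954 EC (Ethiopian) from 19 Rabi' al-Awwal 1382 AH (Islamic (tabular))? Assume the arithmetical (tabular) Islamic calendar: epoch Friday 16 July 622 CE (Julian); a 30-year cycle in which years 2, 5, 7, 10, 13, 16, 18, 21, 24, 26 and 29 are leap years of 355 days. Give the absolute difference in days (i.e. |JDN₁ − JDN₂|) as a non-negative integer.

99

First date → JDN 2437798; second date → JDN 2437897.
The interval is |2437798 − 2437897| = 99 days.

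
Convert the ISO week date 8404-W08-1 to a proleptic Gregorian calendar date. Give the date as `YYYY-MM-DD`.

ISO week 1 of 8404 is the week containing the first Thursday of 8404.
Week 8, day 1 (Monday) lands on 8404-02-16.

8404-02-16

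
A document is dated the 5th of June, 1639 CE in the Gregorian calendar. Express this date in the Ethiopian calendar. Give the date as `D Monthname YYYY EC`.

1 Sene 1631 EC

Both dates share Julian Day Number 2319848; in the Ethiopian calendar that is 1 Sene 1631 EC.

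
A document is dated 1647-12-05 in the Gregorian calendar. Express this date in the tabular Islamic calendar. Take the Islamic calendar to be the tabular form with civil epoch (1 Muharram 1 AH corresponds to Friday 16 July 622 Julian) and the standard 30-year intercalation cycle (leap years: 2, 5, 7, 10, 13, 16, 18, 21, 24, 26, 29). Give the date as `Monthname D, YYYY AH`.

Julian Day Number of the source date = 2322953.
Converting JDN 2322953 to the tabular Islamic calendar gives 8 Dhu al-Qa'dah 1057 AH.

Dhu al-Qa'dah 8, 1057 AH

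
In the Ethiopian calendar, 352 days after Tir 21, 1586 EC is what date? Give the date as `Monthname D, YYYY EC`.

Tir 8, 1587 EC

JDN of Tir 21, 1586 EC = 2303282.
2303282 + 352 = 2303634.
JDN 2303634 in the Ethiopian calendar is Tir 8, 1587 EC.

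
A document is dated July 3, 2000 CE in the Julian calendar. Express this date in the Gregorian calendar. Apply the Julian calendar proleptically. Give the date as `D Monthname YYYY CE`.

16 July 2000 CE

The Julian–Gregorian offset here is 13 days (Julian trailing).
3 July 2000 Julian + 13 days → 16 July 2000 Gregorian.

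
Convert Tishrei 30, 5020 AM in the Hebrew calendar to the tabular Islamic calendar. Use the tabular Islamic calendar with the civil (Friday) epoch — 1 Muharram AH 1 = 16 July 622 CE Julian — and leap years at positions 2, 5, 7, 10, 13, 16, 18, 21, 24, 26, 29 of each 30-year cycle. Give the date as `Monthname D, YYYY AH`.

Both dates share Julian Day Number 2181199; in the tabular Islamic calendar that is 29 Shawwal 657 AH.

Shawwal 29, 657 AH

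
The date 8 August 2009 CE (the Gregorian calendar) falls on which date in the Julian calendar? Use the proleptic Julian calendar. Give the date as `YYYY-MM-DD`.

2009-07-26

The Julian–Gregorian offset here is 13 days (Julian trailing).
8 August 2009 Gregorian − 13 days → 26 July 2009 Julian.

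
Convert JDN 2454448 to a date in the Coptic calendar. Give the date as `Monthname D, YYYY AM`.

The Gregorian equivalent of JDN 2454448 is 13 December 2007.
In the Coptic calendar that day is Koiak 3, 1724 AM.

Koiak 3, 1724 AM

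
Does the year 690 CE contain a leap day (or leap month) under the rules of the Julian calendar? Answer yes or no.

690 mod 4 = 2, so it is a common year in the Julian calendar.

no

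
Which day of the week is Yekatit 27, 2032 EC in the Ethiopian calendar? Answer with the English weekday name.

Tuesday

In the Gregorian calendar this is 6 March 2040 (JDN 2466220).
Since JDN mod 7 = 1 (0 = Monday), the day is Tuesday.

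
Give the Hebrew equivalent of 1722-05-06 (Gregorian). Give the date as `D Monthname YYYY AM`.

19 Iyar 5482 AM

Both dates share Julian Day Number 2350133; in the Hebrew calendar that is 19 Iyar 5482 AM.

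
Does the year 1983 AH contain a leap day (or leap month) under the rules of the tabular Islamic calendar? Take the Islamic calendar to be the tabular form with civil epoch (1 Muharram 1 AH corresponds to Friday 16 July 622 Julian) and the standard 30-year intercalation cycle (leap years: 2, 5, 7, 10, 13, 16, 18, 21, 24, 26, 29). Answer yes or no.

no

Year 1983 AH is year 3 of its 30-year cycle; leap positions are 2, 5, 7, 10, 13, 16, 18, 21, 24, 26, 29, so it is a common year (354 days).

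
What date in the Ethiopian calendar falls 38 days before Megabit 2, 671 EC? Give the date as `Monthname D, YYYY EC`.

JDN of Megabit 2, 671 EC = 1969119.
1969119 − 38 = 1969081.
JDN 1969081 in the Ethiopian calendar is Tir 24, 671 EC.

Tir 24, 671 EC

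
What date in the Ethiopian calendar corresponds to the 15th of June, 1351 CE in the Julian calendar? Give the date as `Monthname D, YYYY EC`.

Sene 21, 1343 EC

The source date corresponds to 23 June 1351 in the proleptic Gregorian calendar (JDN 2214676).
That day falls on 21 Sene 1343 EC in the Ethiopian calendar.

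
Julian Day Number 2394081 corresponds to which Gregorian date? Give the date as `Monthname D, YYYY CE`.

September 2, 1842 CE

Counting from JDN 2299161 = 15 Oct 1582 gives an offset of 94920 days.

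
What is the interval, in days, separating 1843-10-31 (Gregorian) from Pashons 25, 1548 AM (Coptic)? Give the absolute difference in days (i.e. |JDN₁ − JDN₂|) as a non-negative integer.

4169

JDN of the first date = 2394505.
JDN of the second date = 2390336.
|2390336 − 2394505| = 4169.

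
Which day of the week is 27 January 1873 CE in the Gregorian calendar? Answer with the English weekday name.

Since JDN mod 7 = 0 (0 = Monday), the day is Monday.

Monday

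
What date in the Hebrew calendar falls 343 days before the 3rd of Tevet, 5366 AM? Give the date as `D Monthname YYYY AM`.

JDN of the 3rd of Tevet, 5366 AM = 2307621.
2307621 − 343 = 2307278.
JDN 2307278 in the Hebrew calendar is 14 Tevet 5365 AM.

14 Tevet 5365 AM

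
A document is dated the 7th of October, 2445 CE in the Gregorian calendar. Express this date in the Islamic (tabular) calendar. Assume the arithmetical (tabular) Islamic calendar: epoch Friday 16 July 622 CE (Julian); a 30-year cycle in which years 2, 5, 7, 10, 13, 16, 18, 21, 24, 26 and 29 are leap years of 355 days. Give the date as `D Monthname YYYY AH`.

Both dates share Julian Day Number 2614358; in the tabular Islamic calendar that is 5 Rabi' al-Awwal 1880 AH.

5 Rabi' al-Awwal 1880 AH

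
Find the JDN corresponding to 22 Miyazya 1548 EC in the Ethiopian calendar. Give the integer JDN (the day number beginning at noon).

2289494

Equivalently 27 April 1556 (proleptic Gregorian).
JDN 2451545 is 1 January 2000 CE (Gregorian); the target day is −162051 days from there, so JDN = 2289494.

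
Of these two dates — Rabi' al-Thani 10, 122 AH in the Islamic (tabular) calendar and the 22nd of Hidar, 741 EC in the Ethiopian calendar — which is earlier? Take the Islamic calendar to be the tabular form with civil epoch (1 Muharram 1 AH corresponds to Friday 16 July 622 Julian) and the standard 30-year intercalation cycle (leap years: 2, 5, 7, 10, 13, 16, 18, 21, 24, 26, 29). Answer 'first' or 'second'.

Converting both to JDN: 1991416 vs 1994587; the smaller is the first.

first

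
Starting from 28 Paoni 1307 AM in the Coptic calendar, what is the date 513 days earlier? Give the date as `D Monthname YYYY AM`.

30 Tobi 1306 AM

The starting date is JDN 2302343; 2302343 − 513 = 2301830.
JDN 2301830 corresponds to 30 Tobi 1306 AM.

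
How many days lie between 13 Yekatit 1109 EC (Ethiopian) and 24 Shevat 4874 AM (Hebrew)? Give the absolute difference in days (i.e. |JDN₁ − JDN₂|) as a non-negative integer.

1101

JDN of the first date = 2129080.
JDN of the second date = 2127979.
|2127979 − 2129080| = 1101.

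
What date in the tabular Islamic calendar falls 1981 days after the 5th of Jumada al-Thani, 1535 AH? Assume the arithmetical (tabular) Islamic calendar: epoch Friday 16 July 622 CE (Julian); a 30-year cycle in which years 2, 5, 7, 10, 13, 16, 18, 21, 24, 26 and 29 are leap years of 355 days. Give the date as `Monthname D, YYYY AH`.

JDN of the 5th of Jumada al-Thani, 1535 AH = 2492190.
2492190 + 1981 = 2494171.
JDN 2494171 in the tabular Islamic calendar is Muharram 7, 1541 AH.

Muharram 7, 1541 AH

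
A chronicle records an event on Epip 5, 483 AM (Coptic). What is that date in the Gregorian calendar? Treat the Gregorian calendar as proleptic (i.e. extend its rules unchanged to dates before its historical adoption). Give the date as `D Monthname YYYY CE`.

3 July 767 CE

Both dates share Julian Day Number 2001384; in the Gregorian calendar that is 3 July 767 CE.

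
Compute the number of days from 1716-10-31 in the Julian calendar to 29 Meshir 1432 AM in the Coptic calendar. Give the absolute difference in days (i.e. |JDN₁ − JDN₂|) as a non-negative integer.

250

First date → JDN 2348131; second date → JDN 2347881.
The interval is |2348131 − 2347881| = 250 days.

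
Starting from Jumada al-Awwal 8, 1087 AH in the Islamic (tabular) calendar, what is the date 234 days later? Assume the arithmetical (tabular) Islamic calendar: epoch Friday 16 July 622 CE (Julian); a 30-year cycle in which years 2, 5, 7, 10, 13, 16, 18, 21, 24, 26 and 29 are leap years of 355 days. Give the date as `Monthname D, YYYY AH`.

Muharram 5, 1088 AH

The starting date is JDN 2333407; 2333407 + 234 = 2333641.
JDN 2333641 corresponds to Muharram 5, 1088 AH.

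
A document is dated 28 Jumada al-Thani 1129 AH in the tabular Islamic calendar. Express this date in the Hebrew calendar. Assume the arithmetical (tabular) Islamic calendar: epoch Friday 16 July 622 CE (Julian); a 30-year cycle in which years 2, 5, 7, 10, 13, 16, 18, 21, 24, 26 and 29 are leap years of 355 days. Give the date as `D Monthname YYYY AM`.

Both dates share Julian Day Number 2348341; in the Hebrew calendar that is 30 Sivan 5477 AM.

30 Sivan 5477 AM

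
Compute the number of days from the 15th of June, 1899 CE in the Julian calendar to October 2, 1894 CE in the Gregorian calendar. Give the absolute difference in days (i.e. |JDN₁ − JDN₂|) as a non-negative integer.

1729

JDN of the first date = 2414833.
JDN of the second date = 2413104.
|2413104 − 2414833| = 1729.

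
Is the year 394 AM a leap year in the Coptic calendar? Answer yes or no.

no

394 mod 4 = 2; in the Coptic calendar a year is leap when year mod 4 = 3, so it is a common year.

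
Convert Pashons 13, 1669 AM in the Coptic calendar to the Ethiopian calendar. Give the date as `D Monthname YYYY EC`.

Both dates share Julian Day Number 2434519; in the Ethiopian calendar that is 13 Ginbot 1945 EC.

13 Ginbot 1945 EC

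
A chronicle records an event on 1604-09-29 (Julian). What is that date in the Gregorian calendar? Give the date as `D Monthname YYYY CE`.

9 October 1604 CE

The Julian–Gregorian offset here is 10 days (Julian trailing).
29 September 1604 Julian + 10 days → 9 October 1604 Gregorian.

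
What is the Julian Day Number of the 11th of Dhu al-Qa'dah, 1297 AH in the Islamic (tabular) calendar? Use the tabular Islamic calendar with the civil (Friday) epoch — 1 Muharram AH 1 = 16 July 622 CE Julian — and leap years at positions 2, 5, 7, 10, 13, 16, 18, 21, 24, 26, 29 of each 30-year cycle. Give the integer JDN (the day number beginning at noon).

2408004

Equivalently 15 October 1880 (Gregorian).
JDN 2451545 is 1 January 2000 CE (Gregorian); the target day is −43541 days from there, so JDN = 2408004.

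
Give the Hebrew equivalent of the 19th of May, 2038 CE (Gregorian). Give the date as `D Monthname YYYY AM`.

Both dates share Julian Day Number 2465563; in the Hebrew calendar that is 14 Iyar 5798 AM.

14 Iyar 5798 AM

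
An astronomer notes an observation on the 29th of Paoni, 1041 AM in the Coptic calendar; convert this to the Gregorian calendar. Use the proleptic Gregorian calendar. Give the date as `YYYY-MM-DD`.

1325-07-01

Both dates share Julian Day Number 2205188; in the Gregorian calendar that is 1 July 1325 CE.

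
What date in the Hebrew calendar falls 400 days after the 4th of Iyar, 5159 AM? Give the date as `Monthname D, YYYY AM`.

Counting 400 days forward from JDN 2232142 reaches JDN 2232542, which is Iyar 19, 5160 AM.

Iyar 19, 5160 AM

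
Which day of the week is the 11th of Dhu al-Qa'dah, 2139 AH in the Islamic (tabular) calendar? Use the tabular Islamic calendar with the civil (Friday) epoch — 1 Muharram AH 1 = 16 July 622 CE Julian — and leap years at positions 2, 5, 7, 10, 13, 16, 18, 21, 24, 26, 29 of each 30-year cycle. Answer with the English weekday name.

In the Gregorian calendar this is 19 September 2697 (JDN 2706381).
JDN 2706381 mod 7 = 6, and JDN 0 was a Monday, so this is a Sunday.

Sunday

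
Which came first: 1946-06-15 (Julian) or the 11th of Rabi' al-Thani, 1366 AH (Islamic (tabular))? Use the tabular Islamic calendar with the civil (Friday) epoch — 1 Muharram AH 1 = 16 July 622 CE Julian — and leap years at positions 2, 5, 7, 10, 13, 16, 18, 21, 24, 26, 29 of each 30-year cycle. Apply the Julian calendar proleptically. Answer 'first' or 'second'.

The two dates have Julian Day Numbers 2432000 and 2432249 respectively.
Since 2432000 < 2432249, the first date comes first.

first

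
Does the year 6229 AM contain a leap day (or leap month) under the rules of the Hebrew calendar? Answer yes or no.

no

Hebrew year 6229 is year 16 of its 19-year Metonic cycle; leap years are at positions 3, 6, 8, 11, 14, 17, 19, so it is a common year (12 months).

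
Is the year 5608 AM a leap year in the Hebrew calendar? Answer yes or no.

Hebrew year 5608 is year 3 of its 19-year Metonic cycle; leap years are at positions 3, 6, 8, 11, 14, 17, 19, so it is a leap year (13 months).

yes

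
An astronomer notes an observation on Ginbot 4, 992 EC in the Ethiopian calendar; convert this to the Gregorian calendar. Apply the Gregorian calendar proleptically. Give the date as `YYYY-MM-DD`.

1000-05-05

Both dates share Julian Day Number 2086427; in the Gregorian calendar that is 5 May 1000 CE.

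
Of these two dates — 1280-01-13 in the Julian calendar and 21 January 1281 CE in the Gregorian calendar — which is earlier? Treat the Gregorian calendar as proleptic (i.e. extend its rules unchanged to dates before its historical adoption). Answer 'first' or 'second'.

Converting both to JDN: 2188590 vs 2188957; the smaller is the first.

first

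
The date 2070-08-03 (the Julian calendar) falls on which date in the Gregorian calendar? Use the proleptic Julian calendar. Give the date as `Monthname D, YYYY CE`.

For dates in this range the Gregorian date is 13 days ahead of the Julian.
3 August 2070 Julian + 13 days → 16 August 2070 Gregorian.

August 16, 2070 CE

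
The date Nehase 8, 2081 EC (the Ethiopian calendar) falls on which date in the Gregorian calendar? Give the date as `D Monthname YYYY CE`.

14 August 2089 CE

Julian Day Number of the source date = 2484278.
Converting JDN 2484278 to the Gregorian calendar gives 14 August 2089 CE.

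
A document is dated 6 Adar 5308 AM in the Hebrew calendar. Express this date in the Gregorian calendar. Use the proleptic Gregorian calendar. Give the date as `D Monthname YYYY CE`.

25 February 1548 CE

Both dates share Julian Day Number 2286510; in the Gregorian calendar that is 25 February 1548 CE.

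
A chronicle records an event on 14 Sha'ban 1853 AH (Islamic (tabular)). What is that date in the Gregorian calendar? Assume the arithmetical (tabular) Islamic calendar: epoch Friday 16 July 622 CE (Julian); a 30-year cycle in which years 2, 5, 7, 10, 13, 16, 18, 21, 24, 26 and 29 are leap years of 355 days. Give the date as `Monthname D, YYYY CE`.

January 1, 2420 CE

Both dates share Julian Day Number 2604947; in the Gregorian calendar that is 1 January 2420 CE.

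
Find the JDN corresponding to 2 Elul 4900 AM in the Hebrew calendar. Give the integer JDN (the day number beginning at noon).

In the proleptic Gregorian calendar the same day is 24 August 1140.
JDN 2400001 is 17 November 1858 CE (Gregorian), MJD 0; the target day is −262329 days from there, so JDN = 2137672.

2137672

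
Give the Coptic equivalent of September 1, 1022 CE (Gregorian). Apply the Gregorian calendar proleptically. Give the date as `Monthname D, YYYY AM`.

Pi Kogi Enavot 3, 738 AM

Julian Day Number of the source date = 2094581.
Converting JDN 2094581 to the Coptic calendar gives 3 Pi Kogi Enavot 738 AM.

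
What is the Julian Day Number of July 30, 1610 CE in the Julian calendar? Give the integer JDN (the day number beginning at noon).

2309321

Equivalently 9 August 1610 (Gregorian).
JDN 2400001 is 17 November 1858 CE (Gregorian), MJD 0; the target day is −90680 days from there, so JDN = 2309321.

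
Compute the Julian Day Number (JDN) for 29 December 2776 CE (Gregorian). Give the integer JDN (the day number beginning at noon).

2735336

JDN 2299161 is 15 October 1582 CE (Gregorian); the target day is +436175 days from there, so JDN = 2735336.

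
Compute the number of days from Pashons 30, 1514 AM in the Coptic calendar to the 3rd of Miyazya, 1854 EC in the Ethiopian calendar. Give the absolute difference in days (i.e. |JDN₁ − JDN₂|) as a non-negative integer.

JDN of the first date = 2377922.
JDN of the second date = 2401241.
|2401241 − 2377922| = 23319.

23319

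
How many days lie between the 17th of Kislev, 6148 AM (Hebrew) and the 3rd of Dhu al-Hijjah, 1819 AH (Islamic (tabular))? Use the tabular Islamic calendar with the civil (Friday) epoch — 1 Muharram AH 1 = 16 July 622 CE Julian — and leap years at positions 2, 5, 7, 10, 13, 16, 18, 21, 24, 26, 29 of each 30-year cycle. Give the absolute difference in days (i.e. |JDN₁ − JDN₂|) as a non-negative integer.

220

JDN of the first date = 2593226.
JDN of the second date = 2593006.
|2593006 − 2593226| = 220.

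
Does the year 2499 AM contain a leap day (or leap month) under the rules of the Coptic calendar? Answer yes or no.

2499 mod 4 = 3; in the Coptic calendar a year is leap when year mod 4 = 3, so it is a leap year.

yes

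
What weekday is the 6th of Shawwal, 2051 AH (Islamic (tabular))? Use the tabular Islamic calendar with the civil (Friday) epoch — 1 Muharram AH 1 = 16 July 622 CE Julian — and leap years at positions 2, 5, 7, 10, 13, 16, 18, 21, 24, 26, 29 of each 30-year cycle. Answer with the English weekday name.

Equivalently 31 March 2612 Gregorian, JDN 2675163.
2675163 ≡ 1 (mod 7); counting from Monday = 0 gives Tuesday.

Tuesday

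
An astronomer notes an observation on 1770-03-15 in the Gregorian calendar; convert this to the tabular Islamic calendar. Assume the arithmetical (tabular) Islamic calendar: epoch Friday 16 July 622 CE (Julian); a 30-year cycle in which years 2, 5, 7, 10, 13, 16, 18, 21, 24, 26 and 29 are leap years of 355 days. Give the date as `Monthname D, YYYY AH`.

Dhu al-Qa'dah 18, 1183 AH

Julian Day Number of the source date = 2367613.
Converting JDN 2367613 to the tabular Islamic calendar gives 18 Dhu al-Qa'dah 1183 AH.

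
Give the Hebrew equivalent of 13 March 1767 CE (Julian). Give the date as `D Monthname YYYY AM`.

23 Adar II 5527 AM

The source date corresponds to 24 March 1767 in the Gregorian calendar (JDN 2366526).
That day falls on 23 Adar II 5527 AM in the Hebrew calendar.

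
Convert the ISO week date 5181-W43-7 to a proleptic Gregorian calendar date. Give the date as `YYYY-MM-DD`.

5181-10-25

ISO week 1 of 5181 is the week containing the first Thursday of 5181.
Week 43, day 7 (Sunday) lands on 5181-10-25.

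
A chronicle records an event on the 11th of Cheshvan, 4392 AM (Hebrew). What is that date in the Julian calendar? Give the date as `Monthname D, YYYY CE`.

October 12, 631 CE

Julian Day Number of the source date = 1951815.
Converting JDN 1951815 to the Julian calendar gives 12 October 631 CE.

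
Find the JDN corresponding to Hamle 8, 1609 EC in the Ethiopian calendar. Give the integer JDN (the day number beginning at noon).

2311850

In the Gregorian calendar the same day is 12 July 1617.
JDN 2400001 is 17 November 1858 CE (Gregorian), MJD 0; the target day is −88151 days from there, so JDN = 2311850.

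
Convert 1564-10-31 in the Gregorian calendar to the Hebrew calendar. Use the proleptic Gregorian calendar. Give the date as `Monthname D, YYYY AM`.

Both dates share Julian Day Number 2292603; in the Hebrew calendar that is 15 Cheshvan 5325 AM.

Cheshvan 15, 5325 AM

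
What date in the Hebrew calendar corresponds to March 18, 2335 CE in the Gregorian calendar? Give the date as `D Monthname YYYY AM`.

22 Adar 6095 AM

Both dates share Julian Day Number 2573977; in the Hebrew calendar that is 22 Adar 6095 AM.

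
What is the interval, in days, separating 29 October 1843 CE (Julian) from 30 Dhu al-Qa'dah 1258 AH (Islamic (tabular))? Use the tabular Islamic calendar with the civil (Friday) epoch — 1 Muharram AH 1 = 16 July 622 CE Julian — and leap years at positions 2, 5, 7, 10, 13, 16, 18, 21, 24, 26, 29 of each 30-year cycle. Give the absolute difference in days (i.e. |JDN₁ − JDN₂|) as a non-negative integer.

JDN of the first date = 2394515.
JDN of the second date = 2394203.
|2394203 − 2394515| = 312.

312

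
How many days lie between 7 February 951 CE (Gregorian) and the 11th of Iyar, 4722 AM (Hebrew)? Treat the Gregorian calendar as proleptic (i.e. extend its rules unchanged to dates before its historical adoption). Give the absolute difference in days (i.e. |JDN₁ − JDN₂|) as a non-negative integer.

4093

First date → JDN 2068443; second date → JDN 2072536.
The interval is |2068443 − 2072536| = 4093 days.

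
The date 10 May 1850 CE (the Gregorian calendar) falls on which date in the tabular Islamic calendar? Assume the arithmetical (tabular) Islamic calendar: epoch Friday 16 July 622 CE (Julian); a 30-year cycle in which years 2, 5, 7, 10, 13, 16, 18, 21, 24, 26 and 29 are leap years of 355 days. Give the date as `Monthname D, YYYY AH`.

Both dates share Julian Day Number 2396888; in the tabular Islamic calendar that is 27 Jumada al-Thani 1266 AH.

Jumada al-Thani 27, 1266 AH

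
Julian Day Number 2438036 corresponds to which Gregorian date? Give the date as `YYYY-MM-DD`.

Counting from JDN 2299161 = 15 Oct 1582 gives an offset of 138875 days.

1963-01-06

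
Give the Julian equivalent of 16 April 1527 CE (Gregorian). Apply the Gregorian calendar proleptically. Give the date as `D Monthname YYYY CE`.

6 April 1527 CE

For dates in this range the Gregorian date is 10 days ahead of the Julian.
16 April 1527 Gregorian − 10 days → 6 April 1527 Julian.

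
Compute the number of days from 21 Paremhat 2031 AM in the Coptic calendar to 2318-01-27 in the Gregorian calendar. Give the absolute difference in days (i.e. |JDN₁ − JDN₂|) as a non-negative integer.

JDN of the first date = 2566687.
JDN of the second date = 2567718.
|2567718 − 2566687| = 1031.

1031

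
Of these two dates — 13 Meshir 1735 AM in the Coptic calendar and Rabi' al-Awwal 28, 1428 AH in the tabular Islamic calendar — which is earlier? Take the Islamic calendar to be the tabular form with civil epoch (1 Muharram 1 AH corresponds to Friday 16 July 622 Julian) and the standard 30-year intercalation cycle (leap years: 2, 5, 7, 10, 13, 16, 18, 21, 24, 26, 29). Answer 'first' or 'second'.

second

First date → JDN 2458535; second date → JDN 2454207.
JDN 2454207 < JDN 2458535, so the second date is earlier.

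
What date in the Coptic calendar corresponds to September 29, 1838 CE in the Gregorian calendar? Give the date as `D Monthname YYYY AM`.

20 Thout 1555 AM

Julian Day Number of the source date = 2392647.
Converting JDN 2392647 to the Coptic calendar gives 20 Thout 1555 AM.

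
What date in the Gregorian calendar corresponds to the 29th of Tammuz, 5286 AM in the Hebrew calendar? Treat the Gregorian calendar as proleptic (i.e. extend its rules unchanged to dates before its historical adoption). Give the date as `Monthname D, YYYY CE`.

Julian Day Number of the source date = 2278620.
Converting JDN 2278620 to the Gregorian calendar gives 20 July 1526 CE.

July 20, 1526 CE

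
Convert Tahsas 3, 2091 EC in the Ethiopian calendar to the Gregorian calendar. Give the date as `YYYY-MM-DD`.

Both dates share Julian Day Number 2487685; in the Gregorian calendar that is 12 December 2098 CE.

2098-12-12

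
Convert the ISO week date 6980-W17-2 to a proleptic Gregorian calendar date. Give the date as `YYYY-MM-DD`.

6980-04-25

ISO week 1 of 6980 is the week containing the first Thursday of 6980.
Week 17, day 2 (Tuesday) lands on 6980-04-25.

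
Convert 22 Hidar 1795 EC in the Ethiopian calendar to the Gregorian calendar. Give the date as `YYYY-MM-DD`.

Both dates share Julian Day Number 2379560; in the Gregorian calendar that is 30 November 1802 CE.

1802-11-30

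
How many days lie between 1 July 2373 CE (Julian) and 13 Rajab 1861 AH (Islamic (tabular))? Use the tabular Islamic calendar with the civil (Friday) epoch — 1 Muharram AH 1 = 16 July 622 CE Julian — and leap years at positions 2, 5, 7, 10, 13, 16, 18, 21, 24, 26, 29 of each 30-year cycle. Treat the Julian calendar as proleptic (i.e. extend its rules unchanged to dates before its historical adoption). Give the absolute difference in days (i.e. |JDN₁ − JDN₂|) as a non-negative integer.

First date → JDN 2587978; second date → JDN 2607751.
The interval is |2587978 − 2607751| = 19773 days.

19773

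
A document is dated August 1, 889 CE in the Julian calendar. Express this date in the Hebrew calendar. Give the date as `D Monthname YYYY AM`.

Julian Day Number of the source date = 2045978.
Converting JDN 2045978 to the Hebrew calendar gives 1 Elul 4649 AM.

1 Elul 4649 AM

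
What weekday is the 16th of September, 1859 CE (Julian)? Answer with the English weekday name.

Wednesday

In the Gregorian calendar this is 28 September 1859 (JDN 2400316).
2400316 ≡ 2 (mod 7); counting from Monday = 0 gives Wednesday.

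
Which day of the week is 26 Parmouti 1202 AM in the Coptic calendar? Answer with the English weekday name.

Friday

This is JDN 2263930 (30 April 1486 Gregorian).
2263930 ≡ 4 (mod 7); counting from Monday = 0 gives Friday.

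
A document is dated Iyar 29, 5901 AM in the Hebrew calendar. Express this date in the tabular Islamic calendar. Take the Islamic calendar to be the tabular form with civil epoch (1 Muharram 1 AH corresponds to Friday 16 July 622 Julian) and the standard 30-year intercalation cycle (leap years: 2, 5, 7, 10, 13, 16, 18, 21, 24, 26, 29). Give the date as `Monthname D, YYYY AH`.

Jumada al-Thani 29, 1566 AH

Both dates share Julian Day Number 2503200; in the tabular Islamic calendar that is 29 Jumada al-Thani 1566 AH.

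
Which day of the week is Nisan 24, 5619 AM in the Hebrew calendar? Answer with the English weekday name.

This is JDN 2400163 (28 April 1859 Gregorian).
Since JDN mod 7 = 3 (0 = Monday), the day is Thursday.

Thursday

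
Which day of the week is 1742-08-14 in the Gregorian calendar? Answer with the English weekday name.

JDN 2357538 mod 7 = 1, and JDN 0 was a Monday, so this is a Tuesday.

Tuesday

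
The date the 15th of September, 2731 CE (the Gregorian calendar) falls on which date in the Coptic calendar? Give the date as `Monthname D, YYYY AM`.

Pi Kogi Enavot 4, 2447 AM

Both dates share Julian Day Number 2718794; in the Coptic calendar that is 4 Pi Kogi Enavot 2447 AM.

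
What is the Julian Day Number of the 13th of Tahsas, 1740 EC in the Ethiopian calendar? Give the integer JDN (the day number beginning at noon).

Equivalently 21 December 1747 (Gregorian).
JDN 2299161 is 15 October 1582 CE (Gregorian); the target day is +60332 days from there, so JDN = 2359493.

2359493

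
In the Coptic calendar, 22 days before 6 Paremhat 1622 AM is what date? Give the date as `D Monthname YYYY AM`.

Counting 22 days back from JDN 2417285 reaches JDN 2417263, which is 14 Meshir 1622 AM.

14 Meshir 1622 AM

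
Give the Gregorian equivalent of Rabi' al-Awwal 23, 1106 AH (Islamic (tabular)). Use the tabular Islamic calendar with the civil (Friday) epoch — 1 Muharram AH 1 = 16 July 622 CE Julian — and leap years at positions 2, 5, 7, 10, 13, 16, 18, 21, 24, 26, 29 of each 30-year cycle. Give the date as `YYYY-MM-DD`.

Julian Day Number of the source date = 2340096.
Converting JDN 2340096 to the Gregorian calendar gives 11 November 1694 CE.

1694-11-11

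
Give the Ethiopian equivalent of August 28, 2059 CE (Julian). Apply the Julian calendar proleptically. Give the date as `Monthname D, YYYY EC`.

Both dates share Julian Day Number 2473347; in the Ethiopian calendar that is 5 Pagume 2051 EC.

Pagume 5, 2051 EC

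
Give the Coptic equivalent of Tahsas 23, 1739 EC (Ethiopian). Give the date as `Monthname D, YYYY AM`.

Julian Day Number of the source date = 2359137.
Converting JDN 2359137 to the Coptic calendar gives 23 Koiak 1463 AM.

Koiak 23, 1463 AM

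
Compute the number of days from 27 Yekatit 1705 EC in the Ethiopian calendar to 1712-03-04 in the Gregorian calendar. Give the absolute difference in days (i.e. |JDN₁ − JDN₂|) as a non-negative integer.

365

JDN of the first date = 2346783.
JDN of the second date = 2346418.
|2346418 − 2346783| = 365.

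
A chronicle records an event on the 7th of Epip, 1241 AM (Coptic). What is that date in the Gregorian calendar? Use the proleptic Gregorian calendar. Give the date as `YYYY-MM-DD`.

1525-07-11

Julian Day Number of the source date = 2278246.
Converting JDN 2278246 to the Gregorian calendar gives 11 July 1525 CE.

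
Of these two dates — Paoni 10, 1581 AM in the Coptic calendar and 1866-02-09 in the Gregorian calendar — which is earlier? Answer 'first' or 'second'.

First date → JDN 2402404; second date → JDN 2402642.
JDN 2402404 < JDN 2402642, so the first date is earlier.

first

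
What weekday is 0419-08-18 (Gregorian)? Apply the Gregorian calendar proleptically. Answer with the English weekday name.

Sunday

1874326 ≡ 6 (mod 7); counting from Monday = 0 gives Sunday.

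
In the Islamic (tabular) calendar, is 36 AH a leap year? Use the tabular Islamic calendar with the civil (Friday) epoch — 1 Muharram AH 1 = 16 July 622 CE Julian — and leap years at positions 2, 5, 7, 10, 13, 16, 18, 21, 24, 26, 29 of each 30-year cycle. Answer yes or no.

Year 36 AH is year 6 of its 30-year cycle; leap positions are 2, 5, 7, 10, 13, 16, 18, 21, 24, 26, 29, so it is a common year (354 days).

no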